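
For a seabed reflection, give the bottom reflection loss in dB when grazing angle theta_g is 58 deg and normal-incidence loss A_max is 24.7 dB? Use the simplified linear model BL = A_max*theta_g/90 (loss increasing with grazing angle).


15.92 dB


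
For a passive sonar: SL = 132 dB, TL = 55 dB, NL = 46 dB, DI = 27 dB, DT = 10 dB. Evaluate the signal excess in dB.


SE = SL - TL - NL + DI - DT = 132 - 55 - 46 + 27 - 10 = 48

48 dB


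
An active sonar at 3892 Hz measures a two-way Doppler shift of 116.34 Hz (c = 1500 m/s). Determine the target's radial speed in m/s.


From fd = 2*f*v/c, v = c*fd/(2*f) = 1500 * 116.34 / (2*3892) = 22.42

22.42 m/s


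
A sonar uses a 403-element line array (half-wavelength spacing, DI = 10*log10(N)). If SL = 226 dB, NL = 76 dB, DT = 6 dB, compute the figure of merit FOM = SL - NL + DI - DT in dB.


Step 1: DI = 10*log10(403) = 26.05 dB
Step 2: FOM = SL - NL + DI - DT = 226 - 76 + 26.05 - 6 = 170.05

170.05 dB


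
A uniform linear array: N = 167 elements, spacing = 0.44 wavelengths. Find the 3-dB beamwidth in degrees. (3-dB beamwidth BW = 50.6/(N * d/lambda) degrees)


BW = 50.6 / (167 * 0.44) = 50.6 / 73.48 = 0.69

0.69 deg


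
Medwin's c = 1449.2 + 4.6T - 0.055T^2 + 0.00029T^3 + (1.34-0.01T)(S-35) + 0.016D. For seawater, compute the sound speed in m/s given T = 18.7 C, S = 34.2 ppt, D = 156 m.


1519.46 m/s


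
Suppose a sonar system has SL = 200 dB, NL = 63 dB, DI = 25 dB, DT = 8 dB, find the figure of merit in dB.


154 dB


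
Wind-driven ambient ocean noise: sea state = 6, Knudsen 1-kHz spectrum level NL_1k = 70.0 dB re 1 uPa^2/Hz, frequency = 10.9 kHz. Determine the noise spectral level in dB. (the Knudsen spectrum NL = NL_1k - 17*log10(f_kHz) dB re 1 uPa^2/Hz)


52.36 dB


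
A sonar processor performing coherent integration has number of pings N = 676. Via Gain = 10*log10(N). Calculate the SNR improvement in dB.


28.3 dB


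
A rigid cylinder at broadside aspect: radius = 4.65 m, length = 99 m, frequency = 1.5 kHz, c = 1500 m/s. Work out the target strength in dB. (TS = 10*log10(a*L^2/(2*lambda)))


lambda = 1500/1500 = 1.0 m
TS = 10*log10(4.65*99^2/(2*1.0)) = 43.58

43.58 dB


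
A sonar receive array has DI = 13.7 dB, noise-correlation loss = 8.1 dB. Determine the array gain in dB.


5.6 dB


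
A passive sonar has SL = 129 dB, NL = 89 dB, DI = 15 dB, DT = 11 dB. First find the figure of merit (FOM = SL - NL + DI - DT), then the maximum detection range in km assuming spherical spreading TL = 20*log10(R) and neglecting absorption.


Step 1: FOM = SL - NL + DI - DT = 129 - 89 + 15 - 11 = 44 dB
Step 2: at max range FOM = TL = 20*log10(R), so R = 10^(44/20) = 158.49 m = 0.16 km

0.16 km


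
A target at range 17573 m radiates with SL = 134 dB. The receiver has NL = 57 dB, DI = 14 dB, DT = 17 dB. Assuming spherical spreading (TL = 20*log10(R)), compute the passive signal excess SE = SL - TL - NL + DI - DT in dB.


-10.9 dB


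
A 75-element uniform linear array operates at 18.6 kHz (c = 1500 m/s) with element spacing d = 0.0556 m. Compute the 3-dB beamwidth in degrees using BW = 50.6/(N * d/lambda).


0.98 deg


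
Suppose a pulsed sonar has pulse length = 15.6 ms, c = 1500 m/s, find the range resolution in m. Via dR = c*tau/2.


11.7 m


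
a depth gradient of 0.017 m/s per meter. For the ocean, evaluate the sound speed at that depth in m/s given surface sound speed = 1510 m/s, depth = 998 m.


c = 1510 + 0.017 * 998 = 1526.966

1526.966 m/s


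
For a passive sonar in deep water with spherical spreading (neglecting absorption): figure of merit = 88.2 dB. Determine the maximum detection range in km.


At max range FOM = TL, so 20*log10(R) = 88.2
R = 10^(88.2/20) = 25703.96 m = 25.7 km

25.7 km


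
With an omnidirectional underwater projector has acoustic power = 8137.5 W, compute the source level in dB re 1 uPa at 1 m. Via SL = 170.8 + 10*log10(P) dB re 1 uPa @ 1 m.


209.9 dB


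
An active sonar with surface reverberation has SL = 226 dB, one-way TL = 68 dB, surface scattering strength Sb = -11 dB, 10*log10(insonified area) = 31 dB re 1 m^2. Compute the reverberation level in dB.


RL = SL - 2*TL + Sb + 10*log10(A) = 226 - 2*68 + (-11) + 31 = 110

110 dB


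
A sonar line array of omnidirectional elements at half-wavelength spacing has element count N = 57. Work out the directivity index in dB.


DI = 10*log10(57) = 17.56

17.56 dB


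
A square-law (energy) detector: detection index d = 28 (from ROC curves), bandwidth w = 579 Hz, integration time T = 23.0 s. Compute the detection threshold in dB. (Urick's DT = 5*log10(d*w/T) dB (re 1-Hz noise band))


DT = 5*log10(d*w/T) = 5*log10(28 * 579 / 23.0) = 5*log10(704.87) = 14.24

14.24 dB


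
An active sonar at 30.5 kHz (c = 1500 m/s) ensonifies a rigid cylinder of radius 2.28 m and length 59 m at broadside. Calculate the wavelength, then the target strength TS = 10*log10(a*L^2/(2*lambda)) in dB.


Step 1: lambda = c/f = 1500/30500 = 0.04918 m
Step 2: TS = 10*log10(a*L^2/(2*lambda)) = 10*log10(2.28*59^2/(2*0.04918)) = 49.07

49.07 dB


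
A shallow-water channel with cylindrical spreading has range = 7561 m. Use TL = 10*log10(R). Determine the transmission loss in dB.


TL = 10*log10(7561) = 38.79

38.79 dB


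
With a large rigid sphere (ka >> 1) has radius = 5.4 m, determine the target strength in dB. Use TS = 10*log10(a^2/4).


8.63 dB


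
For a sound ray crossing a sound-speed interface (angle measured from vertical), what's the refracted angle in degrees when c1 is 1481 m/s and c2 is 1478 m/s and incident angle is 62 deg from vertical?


sin(theta2) = (c2/c1)*sin(theta1) = (1478/1481)*sin(62 deg) = 0.88116
theta2 = arcsin(0.88116) = 61.78

61.78 deg


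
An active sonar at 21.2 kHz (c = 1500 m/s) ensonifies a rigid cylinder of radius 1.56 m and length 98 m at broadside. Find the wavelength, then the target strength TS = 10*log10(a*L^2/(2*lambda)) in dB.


Step 1: lambda = c/f = 1500/21200 = 0.07075 m
Step 2: TS = 10*log10(a*L^2/(2*lambda)) = 10*log10(1.56*98^2/(2*0.07075)) = 50.25

50.25 dB


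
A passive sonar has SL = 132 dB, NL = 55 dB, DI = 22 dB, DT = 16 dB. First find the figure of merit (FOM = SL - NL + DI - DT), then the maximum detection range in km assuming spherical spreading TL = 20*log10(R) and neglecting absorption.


Step 1: FOM = SL - NL + DI - DT = 132 - 55 + 22 - 16 = 83 dB
Step 2: at max range FOM = TL = 20*log10(R), so R = 10^(83/20) = 14125.38 m = 14.13 km

14.13 km


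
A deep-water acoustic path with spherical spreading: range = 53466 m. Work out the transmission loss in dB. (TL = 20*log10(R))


94.56 dB


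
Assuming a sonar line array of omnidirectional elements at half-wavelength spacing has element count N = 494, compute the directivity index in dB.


26.94 dB


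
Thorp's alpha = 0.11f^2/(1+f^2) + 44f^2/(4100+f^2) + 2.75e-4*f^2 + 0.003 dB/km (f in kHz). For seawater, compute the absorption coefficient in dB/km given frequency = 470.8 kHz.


f^2 = 221652.64
alpha = 0.11*221652.64/(1+221652.64) + 44*221652.64/(4100+221652.64) + 2.75e-4*221652.64 + 0.003 = 104.268

104.268 dB/km


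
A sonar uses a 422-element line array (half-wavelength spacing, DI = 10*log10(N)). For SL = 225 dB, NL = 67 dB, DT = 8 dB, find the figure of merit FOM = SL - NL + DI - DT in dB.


Step 1: DI = 10*log10(422) = 26.25 dB
Step 2: FOM = SL - NL + DI - DT = 225 - 67 + 26.25 - 8 = 176.25

176.25 dB


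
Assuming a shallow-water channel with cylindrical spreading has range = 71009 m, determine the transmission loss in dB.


48.51 dB


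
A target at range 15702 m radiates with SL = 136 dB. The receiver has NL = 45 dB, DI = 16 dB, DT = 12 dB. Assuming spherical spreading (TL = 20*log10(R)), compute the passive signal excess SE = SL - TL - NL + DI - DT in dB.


Step 1: TL = 20*log10(15702) = 83.92 dB
Step 2: SE = 136 - 83.92 - 45 + 16 - 12 = 11.08

11.08 dB


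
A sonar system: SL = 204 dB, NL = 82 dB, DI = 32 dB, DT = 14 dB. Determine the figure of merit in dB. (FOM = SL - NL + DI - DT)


140 dB


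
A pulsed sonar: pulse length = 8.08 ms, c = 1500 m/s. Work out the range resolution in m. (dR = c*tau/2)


dR = c*tau/2 = 1500 * 8.08e-3 / 2 = 6.06

6.06 m


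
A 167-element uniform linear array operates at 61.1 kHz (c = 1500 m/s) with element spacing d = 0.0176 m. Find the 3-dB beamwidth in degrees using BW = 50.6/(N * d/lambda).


0.42 deg


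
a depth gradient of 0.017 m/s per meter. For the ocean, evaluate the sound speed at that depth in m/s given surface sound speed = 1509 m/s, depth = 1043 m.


c = 1509 + 0.017 * 1043 = 1526.731

1526.731 m/s


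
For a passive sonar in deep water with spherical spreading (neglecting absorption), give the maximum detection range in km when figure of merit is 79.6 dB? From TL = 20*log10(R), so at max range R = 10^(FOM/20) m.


At max range FOM = TL, so 20*log10(R) = 79.6
R = 10^(79.6/20) = 9549.93 m = 9.55 km

9.55 km


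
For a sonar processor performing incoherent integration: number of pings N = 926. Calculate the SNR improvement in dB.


Gain = 5*log10(926) = 14.83

14.83 dB


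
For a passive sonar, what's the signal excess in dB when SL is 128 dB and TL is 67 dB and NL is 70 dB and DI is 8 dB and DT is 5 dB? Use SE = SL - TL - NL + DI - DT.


SE = SL - TL - NL + DI - DT = 128 - 67 - 70 + 8 - 5 = -6

-6 dB


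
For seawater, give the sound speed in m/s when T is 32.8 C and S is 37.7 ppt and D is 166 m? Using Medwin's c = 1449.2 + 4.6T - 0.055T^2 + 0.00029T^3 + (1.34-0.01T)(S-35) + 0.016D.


c = 1449.2 + 4.6*32.8 - 0.055*32.8^2 + 0.00029*32.8^3 + (1.34 - 0.01*32.8)*(37.7 - 35) + 0.016*166 = 1556.53

1556.53 m/s


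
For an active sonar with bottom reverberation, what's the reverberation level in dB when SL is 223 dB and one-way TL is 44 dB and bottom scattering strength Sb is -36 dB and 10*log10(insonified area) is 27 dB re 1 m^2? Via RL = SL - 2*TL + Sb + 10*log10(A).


RL = SL - 2*TL + Sb + 10*log10(A) = 223 - 2*44 + (-36) + 27 = 126

126 dB


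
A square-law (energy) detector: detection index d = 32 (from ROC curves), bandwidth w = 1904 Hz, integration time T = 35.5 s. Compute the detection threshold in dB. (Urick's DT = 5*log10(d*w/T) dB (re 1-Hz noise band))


DT = 5*log10(d*w/T) = 5*log10(32 * 1904 / 35.5) = 5*log10(1716.28) = 16.17

16.17 dB


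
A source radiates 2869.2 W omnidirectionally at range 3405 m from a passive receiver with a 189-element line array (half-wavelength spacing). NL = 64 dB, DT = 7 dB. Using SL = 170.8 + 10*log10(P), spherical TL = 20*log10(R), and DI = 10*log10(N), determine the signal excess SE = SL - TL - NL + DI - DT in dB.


Step 1: SL = 170.8 + 10*log10(2869.2) = 205.38 dB
Step 2: TL = 20*log10(3405) = 70.64 dB
Step 3: DI = 10*log10(189) = 22.76 dB
Step 4: SE = SL - TL - NL + DI - DT = 205.38 - 70.64 - 64 + 22.76 - 7 = 86.5

86.5 dB


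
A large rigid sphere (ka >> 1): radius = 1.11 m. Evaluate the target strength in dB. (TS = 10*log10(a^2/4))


TS = 10*log10(1.11^2 / 4) = 10*log10(0.308025) = -5.11

-5.11 dB


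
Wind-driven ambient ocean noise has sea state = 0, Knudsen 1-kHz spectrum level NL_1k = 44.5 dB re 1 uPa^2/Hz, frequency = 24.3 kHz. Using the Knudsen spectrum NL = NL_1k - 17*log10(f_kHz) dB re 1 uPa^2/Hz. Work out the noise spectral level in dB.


20.94 dB


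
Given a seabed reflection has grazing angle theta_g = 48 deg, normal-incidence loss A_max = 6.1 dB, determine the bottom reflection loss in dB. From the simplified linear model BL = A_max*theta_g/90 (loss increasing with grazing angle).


BL = A_max * theta_g / 90 = 6.1 * 48 / 90 = 3.25

3.25 dB


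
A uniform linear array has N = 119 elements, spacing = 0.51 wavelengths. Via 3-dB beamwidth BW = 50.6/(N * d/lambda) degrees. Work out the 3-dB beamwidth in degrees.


BW = 50.6 / (119 * 0.51) = 50.6 / 60.69 = 0.83

0.83 deg


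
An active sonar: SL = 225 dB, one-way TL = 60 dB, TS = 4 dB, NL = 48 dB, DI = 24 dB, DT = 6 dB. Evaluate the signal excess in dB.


SE = SL - 2*TL + TS - NL + DI - DT = 225 - 2*60 + (4) - 48 + 24 - 6 = 79

79 dB


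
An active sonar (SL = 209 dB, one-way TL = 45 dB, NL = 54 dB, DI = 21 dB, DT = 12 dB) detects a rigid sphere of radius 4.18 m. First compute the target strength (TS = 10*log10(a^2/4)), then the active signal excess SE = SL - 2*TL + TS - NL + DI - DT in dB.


Step 1: TS = 10*log10(4.18^2/4) = 6.4 dB
Step 2: SE = SL - 2*TL + TS - NL + DI - DT = 209 - 2*45 + (6.4) - 54 + 21 - 12 = 80.4

80.4 dB


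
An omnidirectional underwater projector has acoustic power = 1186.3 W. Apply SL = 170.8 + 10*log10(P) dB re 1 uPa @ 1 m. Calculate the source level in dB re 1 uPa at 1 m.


SL = 170.8 + 10*log10(1186.3) = 170.8 + 30.74 = 201.54

201.54 dB


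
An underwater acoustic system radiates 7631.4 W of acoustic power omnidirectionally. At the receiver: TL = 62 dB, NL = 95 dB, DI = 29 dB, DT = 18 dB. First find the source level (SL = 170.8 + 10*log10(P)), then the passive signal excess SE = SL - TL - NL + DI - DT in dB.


Step 1: SL = 170.8 + 10*log10(7631.4) = 209.63 dB
Step 2: SE = SL - TL - NL + DI - DT = 209.63 - 62 - 95 + 29 - 18 = 63.63

63.63 dB


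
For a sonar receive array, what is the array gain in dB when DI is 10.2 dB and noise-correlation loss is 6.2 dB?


AG = DI - L_corr = 10.2 - 6.2 = 4.0

4.0 dB


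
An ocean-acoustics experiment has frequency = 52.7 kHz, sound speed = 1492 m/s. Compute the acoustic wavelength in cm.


lambda = c/f = 1492 / 52700 = 0.0283 m = 2.83 cm

2.83 cm


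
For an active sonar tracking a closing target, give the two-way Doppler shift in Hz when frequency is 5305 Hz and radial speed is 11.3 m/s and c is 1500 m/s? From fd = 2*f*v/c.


fd = 2*f*v/c = 2 * 5305 * 11.3 / 1500 = 79.93

79.93 Hz


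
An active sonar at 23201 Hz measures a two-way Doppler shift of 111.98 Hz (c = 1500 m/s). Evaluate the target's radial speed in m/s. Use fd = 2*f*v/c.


From fd = 2*f*v/c, v = c*fd/(2*f) = 1500 * 111.98 / (2*23201) = 3.62

3.62 m/s


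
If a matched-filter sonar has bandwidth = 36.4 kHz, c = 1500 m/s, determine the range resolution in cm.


dR = c/(2*BW) = 1500 / (2 * 36.4e3) = 0.0206 m = 2.06 cm

2.06 cm


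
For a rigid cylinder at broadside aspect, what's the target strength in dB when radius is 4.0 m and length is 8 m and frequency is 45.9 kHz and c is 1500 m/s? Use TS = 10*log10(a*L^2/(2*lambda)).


lambda = 1500/45900 = 0.03268 m
TS = 10*log10(4.0*8^2/(2*0.03268)) = 35.93

35.93 dB


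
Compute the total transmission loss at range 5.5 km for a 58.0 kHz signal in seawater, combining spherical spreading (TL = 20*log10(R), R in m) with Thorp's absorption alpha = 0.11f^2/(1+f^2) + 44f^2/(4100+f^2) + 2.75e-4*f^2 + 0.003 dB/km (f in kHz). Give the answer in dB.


Step 1 (Thorp): alpha = 0.11*3364.0/(1+3364.0) + 44*3364.0/(4100+3364.0) + 2.75e-4*3364.0 + 0.003 = 20.8687 dB/km
Step 2: TL_spread = 20*log10(5500) = 74.81 dB
Step 3: TL_abs = alpha*R = 20.8687 * 5.5 = 114.78 dB
Step 4: TL_total = 74.81 + 114.78 = 189.59

189.59 dB


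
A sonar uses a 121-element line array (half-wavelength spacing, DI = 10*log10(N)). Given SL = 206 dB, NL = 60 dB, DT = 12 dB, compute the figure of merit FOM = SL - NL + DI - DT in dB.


Step 1: DI = 10*log10(121) = 20.83 dB
Step 2: FOM = SL - NL + DI - DT = 206 - 60 + 20.83 - 12 = 154.83

154.83 dB


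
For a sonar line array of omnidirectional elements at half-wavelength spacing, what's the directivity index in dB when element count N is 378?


25.77 dB


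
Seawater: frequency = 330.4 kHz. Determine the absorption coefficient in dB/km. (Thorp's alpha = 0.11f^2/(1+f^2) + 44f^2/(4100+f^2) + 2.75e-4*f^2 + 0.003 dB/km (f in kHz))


f^2 = 109164.16
alpha = 0.11*109164.16/(1+109164.16) + 44*109164.16/(4100+109164.16) + 2.75e-4*109164.16 + 0.003 = 72.54

72.54 dB/km


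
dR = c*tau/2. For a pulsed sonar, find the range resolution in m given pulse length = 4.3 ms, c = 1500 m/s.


3.225 m


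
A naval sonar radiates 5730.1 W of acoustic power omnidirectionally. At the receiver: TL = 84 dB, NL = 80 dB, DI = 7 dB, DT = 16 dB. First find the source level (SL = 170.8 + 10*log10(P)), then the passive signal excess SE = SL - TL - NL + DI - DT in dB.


Step 1: SL = 170.8 + 10*log10(5730.1) = 208.38 dB
Step 2: SE = SL - TL - NL + DI - DT = 208.38 - 84 - 80 + 7 - 16 = 35.38

35.38 dB


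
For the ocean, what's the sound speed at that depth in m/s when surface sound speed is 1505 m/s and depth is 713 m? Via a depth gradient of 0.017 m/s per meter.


c = 1505 + 0.017 * 713 = 1517.121

1517.121 m/s


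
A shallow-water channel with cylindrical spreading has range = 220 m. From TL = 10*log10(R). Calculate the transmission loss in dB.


TL = 10*log10(220) = 23.42

23.42 dB


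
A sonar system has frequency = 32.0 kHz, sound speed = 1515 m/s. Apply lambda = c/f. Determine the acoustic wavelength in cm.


lambda = c/f = 1515 / 32000 = 0.0473 m = 4.73 cm

4.73 cm


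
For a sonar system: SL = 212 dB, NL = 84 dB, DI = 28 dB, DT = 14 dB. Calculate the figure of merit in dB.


142 dB


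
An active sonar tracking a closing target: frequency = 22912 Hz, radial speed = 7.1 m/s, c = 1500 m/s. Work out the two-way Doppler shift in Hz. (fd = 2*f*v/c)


216.9 Hz


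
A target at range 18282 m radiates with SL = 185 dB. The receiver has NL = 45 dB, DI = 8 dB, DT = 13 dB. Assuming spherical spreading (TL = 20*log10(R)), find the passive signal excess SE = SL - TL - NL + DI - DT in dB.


Step 1: TL = 20*log10(18282) = 85.24 dB
Step 2: SE = 185 - 85.24 - 45 + 8 - 13 = 49.76

49.76 dB


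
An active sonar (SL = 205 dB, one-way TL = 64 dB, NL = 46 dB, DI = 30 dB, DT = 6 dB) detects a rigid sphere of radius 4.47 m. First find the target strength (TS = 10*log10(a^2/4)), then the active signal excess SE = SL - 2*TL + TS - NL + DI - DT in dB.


Step 1: TS = 10*log10(4.47^2/4) = 6.99 dB
Step 2: SE = SL - 2*TL + TS - NL + DI - DT = 205 - 2*64 + (6.99) - 46 + 30 - 6 = 61.99

61.99 dB


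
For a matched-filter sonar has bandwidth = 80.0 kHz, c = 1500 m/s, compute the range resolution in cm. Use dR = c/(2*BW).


dR = c/(2*BW) = 1500 / (2 * 80.0e3) = 0.0094 m = 0.94 cm

0.94 cm


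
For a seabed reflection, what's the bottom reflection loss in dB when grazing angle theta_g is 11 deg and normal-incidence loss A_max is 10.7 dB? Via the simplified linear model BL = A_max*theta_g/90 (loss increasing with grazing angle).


BL = A_max * theta_g / 90 = 10.7 * 11 / 90 = 1.31

1.31 dB


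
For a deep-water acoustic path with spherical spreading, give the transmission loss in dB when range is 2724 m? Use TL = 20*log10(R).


TL = 20*log10(2724) = 68.7

68.7 dB


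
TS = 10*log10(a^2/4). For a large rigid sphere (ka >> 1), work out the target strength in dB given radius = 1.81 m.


TS = 10*log10(1.81^2 / 4) = 10*log10(0.819025) = -0.87

-0.87 dB


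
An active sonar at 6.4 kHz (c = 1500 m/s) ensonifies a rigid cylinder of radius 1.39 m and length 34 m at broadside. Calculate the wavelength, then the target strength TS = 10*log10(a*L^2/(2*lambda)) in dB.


Step 1: lambda = c/f = 1500/6400 = 0.23438 m
Step 2: TS = 10*log10(a*L^2/(2*lambda)) = 10*log10(1.39*34^2/(2*0.23438)) = 35.35

35.35 dB


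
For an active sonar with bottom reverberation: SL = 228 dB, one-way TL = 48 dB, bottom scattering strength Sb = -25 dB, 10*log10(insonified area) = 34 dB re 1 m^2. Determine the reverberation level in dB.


RL = SL - 2*TL + Sb + 10*log10(A) = 228 - 2*48 + (-25) + 34 = 141

141 dB


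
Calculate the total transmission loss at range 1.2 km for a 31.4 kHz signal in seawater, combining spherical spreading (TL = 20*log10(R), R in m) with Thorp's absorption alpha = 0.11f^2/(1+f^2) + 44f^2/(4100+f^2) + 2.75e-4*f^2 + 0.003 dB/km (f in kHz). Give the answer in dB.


72.28 dB


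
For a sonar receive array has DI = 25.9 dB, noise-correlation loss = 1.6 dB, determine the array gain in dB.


AG = DI - L_corr = 25.9 - 1.6 = 24.3

24.3 dB


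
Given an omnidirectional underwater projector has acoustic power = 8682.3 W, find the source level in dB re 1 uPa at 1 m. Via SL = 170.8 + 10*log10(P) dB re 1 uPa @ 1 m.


SL = 170.8 + 10*log10(8682.3) = 170.8 + 39.39 = 210.19

210.19 dB


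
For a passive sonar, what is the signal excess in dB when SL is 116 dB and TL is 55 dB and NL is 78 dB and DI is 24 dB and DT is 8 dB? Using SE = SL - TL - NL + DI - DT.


SE = SL - TL - NL + DI - DT = 116 - 55 - 78 + 24 - 8 = -1

-1 dB


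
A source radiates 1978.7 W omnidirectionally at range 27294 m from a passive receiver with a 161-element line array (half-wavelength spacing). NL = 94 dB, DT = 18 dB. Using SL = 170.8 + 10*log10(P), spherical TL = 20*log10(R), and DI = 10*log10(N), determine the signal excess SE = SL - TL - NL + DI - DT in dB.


Step 1: SL = 170.8 + 10*log10(1978.7) = 203.76 dB
Step 2: TL = 20*log10(27294) = 88.72 dB
Step 3: DI = 10*log10(161) = 22.07 dB
Step 4: SE = SL - TL - NL + DI - DT = 203.76 - 88.72 - 94 + 22.07 - 18 = 25.11

25.11 dB


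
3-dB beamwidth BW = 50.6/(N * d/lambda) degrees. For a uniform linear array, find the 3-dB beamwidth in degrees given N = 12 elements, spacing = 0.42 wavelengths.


BW = 50.6 / (12 * 0.42) = 50.6 / 5.04 = 10.04

10.04 deg


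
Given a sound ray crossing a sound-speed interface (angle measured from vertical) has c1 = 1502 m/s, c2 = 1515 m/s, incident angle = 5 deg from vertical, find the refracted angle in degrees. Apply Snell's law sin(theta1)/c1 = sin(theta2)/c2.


sin(theta2) = (c2/c1)*sin(theta1) = (1515/1502)*sin(5 deg) = 0.08791
theta2 = arcsin(0.08791) = 5.04

5.04 deg


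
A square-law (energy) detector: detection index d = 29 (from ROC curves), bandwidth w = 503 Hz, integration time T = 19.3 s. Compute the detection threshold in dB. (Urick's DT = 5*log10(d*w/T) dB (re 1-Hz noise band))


14.39 dB


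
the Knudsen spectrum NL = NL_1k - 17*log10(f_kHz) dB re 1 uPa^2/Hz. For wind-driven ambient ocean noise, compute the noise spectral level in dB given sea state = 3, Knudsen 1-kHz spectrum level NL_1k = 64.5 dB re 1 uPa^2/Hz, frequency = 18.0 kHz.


NL = NL_1k - 17*log10(f_kHz) = 64.5 - 17*log10(18.0) = 64.5 - (21.34) = 43.16

43.16 dB


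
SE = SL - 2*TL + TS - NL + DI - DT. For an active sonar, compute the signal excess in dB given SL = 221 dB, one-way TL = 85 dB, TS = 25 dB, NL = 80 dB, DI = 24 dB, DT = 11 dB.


SE = SL - 2*TL + TS - NL + DI - DT = 221 - 2*85 + (25) - 80 + 24 - 11 = 9

9 dB


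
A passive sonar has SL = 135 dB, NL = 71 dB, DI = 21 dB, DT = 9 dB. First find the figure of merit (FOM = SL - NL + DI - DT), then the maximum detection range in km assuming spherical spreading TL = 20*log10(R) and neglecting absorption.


Step 1: FOM = SL - NL + DI - DT = 135 - 71 + 21 - 9 = 76 dB
Step 2: at max range FOM = TL = 20*log10(R), so R = 10^(76/20) = 6309.57 m = 6.31 km

6.31 km


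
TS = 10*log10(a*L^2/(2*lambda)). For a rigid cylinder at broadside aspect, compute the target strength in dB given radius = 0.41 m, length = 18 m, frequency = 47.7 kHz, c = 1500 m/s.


lambda = 1500/47700 = 0.03145 m
TS = 10*log10(0.41*18^2/(2*0.03145)) = 33.25

33.25 dB


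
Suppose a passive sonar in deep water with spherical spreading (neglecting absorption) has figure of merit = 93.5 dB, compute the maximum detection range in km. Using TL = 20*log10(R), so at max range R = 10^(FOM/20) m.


At max range FOM = TL, so 20*log10(R) = 93.5
R = 10^(93.5/20) = 47315.13 m = 47.32 km

47.32 km


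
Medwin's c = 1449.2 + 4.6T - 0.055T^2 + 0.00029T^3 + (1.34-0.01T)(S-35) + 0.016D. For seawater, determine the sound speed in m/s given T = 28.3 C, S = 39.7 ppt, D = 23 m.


1547.24 m/s


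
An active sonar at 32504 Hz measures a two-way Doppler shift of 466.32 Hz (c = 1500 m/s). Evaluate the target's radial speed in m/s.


10.76 m/s


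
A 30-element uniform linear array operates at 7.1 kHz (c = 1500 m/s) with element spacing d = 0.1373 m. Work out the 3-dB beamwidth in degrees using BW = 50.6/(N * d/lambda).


2.6 deg


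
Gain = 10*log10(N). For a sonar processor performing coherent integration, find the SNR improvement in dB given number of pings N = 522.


Gain = 10*log10(522) = 27.18

27.18 dB


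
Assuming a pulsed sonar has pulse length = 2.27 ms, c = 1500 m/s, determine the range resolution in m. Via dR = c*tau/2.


dR = c*tau/2 = 1500 * 2.27e-3 / 2 = 1.7025

1.7025 m


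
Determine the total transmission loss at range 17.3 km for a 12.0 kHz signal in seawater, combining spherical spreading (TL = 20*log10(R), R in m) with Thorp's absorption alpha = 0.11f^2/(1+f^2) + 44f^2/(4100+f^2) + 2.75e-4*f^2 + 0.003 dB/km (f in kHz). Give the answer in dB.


Step 1 (Thorp): alpha = 0.11*144.0/(1+144.0) + 44*144.0/(4100+144.0) + 2.75e-4*144.0 + 0.003 = 1.6448 dB/km
Step 2: TL_spread = 20*log10(17300) = 84.76 dB
Step 3: TL_abs = alpha*R = 1.6448 * 17.3 = 28.46 dB
Step 4: TL_total = 84.76 + 28.46 = 113.22

113.22 dB


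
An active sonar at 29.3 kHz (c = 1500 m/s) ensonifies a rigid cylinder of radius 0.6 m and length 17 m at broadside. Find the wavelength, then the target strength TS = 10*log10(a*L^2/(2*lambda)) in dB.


Step 1: lambda = c/f = 1500/29300 = 0.05119 m
Step 2: TS = 10*log10(a*L^2/(2*lambda)) = 10*log10(0.6*17^2/(2*0.05119)) = 32.29

32.29 dB


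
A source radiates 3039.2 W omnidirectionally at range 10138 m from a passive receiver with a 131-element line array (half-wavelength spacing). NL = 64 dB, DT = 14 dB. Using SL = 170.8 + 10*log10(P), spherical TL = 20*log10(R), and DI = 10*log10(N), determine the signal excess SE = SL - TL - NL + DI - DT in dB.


Step 1: SL = 170.8 + 10*log10(3039.2) = 205.63 dB
Step 2: TL = 20*log10(10138) = 80.12 dB
Step 3: DI = 10*log10(131) = 21.17 dB
Step 4: SE = SL - TL - NL + DI - DT = 205.63 - 80.12 - 64 + 21.17 - 14 = 68.68

68.68 dB


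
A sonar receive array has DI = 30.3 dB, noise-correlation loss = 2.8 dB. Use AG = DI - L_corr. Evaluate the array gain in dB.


AG = DI - L_corr = 30.3 - 2.8 = 27.5

27.5 dB


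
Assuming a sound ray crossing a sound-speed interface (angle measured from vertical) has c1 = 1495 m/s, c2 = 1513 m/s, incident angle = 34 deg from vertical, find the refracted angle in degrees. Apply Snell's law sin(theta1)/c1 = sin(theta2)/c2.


34.47 deg


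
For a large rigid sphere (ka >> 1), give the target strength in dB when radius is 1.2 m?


TS = 10*log10(1.2^2 / 4) = 10*log10(0.36) = -4.44

-4.44 dB


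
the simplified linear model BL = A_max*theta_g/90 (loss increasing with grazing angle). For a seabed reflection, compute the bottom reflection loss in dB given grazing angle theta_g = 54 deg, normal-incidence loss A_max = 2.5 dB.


BL = A_max * theta_g / 90 = 2.5 * 54 / 90 = 1.5

1.5 dB


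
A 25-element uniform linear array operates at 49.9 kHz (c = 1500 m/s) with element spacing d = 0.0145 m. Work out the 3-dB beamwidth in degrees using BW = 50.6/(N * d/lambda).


4.2 deg


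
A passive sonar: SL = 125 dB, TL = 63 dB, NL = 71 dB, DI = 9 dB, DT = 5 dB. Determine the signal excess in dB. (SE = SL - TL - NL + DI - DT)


-5 dB


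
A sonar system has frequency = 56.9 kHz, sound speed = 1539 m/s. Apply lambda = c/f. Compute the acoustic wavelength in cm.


lambda = c/f = 1539 / 56900 = 0.027 m = 2.7 cm

2.7 cm


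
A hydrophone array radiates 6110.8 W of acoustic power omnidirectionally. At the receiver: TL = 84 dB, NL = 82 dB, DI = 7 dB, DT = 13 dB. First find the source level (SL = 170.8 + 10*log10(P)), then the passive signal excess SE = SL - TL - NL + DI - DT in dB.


Step 1: SL = 170.8 + 10*log10(6110.8) = 208.66 dB
Step 2: SE = SL - TL - NL + DI - DT = 208.66 - 84 - 82 + 7 - 13 = 36.66

36.66 dB


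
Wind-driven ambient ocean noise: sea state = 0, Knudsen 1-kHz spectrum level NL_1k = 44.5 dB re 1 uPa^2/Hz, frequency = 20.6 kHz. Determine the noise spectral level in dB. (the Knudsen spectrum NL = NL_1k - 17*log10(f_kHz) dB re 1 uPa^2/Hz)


NL = NL_1k - 17*log10(f_kHz) = 44.5 - 17*log10(20.6) = 44.5 - (22.34) = 22.16

22.16 dB


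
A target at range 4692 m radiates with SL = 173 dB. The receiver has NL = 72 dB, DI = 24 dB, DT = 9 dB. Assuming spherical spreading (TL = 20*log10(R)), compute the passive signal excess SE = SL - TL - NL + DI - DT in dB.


Step 1: TL = 20*log10(4692) = 73.43 dB
Step 2: SE = 173 - 73.43 - 72 + 24 - 9 = 42.57

42.57 dB


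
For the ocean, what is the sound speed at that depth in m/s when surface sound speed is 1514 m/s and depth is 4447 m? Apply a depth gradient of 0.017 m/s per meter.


c = 1514 + 0.017 * 4447 = 1589.599

1589.599 m/s


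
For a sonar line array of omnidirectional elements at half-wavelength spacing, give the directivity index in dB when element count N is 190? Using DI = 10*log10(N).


22.79 dB


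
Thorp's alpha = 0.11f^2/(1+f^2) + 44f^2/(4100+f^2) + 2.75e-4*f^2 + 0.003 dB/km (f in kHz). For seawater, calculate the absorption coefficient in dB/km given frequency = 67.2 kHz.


24.417 dB/km


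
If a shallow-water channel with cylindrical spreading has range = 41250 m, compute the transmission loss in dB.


TL = 10*log10(41250) = 46.15

46.15 dB


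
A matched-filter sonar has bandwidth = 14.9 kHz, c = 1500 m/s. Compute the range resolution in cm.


dR = c/(2*BW) = 1500 / (2 * 14.9e3) = 0.0503 m = 5.03 cm

5.03 cm


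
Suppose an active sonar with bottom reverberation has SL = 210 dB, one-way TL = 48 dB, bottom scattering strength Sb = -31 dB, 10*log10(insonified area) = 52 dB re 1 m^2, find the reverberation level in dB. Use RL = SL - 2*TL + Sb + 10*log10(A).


135 dB


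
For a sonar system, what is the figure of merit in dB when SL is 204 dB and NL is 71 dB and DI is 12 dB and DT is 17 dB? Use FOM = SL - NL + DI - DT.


FOM = SL - NL + DI - DT = 204 - 71 + 12 - 17 = 128

128 dB


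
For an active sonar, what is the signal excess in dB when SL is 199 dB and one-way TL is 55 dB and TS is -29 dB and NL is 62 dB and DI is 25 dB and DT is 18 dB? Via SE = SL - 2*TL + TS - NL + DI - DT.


SE = SL - 2*TL + TS - NL + DI - DT = 199 - 2*55 + (-29) - 62 + 25 - 18 = 5

5 dB


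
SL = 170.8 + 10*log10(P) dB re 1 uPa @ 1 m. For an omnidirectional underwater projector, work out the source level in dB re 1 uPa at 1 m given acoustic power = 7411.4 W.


209.5 dB


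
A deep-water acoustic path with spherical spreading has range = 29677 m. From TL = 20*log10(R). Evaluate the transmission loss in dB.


TL = 20*log10(29677) = 89.45

89.45 dB


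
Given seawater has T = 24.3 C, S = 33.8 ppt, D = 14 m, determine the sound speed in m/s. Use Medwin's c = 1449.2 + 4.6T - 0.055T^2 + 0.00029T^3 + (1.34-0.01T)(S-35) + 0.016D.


1531.57 m/s


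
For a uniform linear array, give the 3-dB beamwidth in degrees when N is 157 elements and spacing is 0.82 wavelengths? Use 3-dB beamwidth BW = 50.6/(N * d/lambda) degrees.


0.39 deg


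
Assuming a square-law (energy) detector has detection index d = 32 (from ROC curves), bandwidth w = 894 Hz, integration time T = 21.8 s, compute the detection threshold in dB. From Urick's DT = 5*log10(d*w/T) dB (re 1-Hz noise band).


15.59 dB


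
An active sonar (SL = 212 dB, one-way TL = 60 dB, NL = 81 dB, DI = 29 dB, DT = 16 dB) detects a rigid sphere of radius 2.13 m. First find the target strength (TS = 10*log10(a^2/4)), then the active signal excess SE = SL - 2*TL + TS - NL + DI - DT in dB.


Step 1: TS = 10*log10(2.13^2/4) = 0.55 dB
Step 2: SE = SL - 2*TL + TS - NL + DI - DT = 212 - 2*60 + (0.55) - 81 + 29 - 16 = 24.55

24.55 dB


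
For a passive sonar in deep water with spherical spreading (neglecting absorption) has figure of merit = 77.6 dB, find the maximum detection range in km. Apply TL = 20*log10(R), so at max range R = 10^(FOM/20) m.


At max range FOM = TL, so 20*log10(R) = 77.6
R = 10^(77.6/20) = 7585.78 m = 7.59 km

7.59 km


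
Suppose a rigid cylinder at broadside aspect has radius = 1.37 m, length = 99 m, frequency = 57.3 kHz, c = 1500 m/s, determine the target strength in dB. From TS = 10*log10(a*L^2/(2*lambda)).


lambda = 1500/57300 = 0.02618 m
TS = 10*log10(1.37*99^2/(2*0.02618)) = 54.09

54.09 dB


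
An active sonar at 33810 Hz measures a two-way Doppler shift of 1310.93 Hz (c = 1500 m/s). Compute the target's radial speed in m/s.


29.08 m/s


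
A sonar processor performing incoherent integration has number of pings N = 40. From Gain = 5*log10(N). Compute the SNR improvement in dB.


8.01 dB


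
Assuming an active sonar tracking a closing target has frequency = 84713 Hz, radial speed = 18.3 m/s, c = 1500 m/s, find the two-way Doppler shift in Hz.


fd = 2*f*v/c = 2 * 84713 * 18.3 / 1500 = 2067.0

2067.0 Hz


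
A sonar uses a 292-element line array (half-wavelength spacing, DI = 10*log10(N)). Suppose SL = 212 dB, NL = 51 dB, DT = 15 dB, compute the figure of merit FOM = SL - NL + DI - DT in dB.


Step 1: DI = 10*log10(292) = 24.65 dB
Step 2: FOM = SL - NL + DI - DT = 212 - 51 + 24.65 - 15 = 170.65

170.65 dB


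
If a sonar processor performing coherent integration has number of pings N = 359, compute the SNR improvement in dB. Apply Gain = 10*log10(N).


Gain = 10*log10(359) = 25.55

25.55 dB


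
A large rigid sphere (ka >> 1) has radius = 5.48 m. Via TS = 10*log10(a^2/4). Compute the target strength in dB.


8.76 dB


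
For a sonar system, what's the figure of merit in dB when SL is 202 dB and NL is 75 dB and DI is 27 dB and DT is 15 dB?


FOM = SL - NL + DI - DT = 202 - 75 + 27 - 15 = 139

139 dB


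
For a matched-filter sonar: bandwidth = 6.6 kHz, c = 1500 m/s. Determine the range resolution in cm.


11.36 cm


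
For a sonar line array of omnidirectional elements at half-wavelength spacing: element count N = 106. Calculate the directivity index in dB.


DI = 10*log10(106) = 20.25

20.25 dB


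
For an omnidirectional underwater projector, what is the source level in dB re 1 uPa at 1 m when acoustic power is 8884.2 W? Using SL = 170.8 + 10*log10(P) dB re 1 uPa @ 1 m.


SL = 170.8 + 10*log10(8884.2) = 170.8 + 39.49 = 210.29

210.29 dB


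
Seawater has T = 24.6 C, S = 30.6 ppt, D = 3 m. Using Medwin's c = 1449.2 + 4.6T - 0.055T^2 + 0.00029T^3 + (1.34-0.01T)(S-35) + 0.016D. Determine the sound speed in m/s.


c = 1449.2 + 4.6*24.6 - 0.055*24.6^2 + 0.00029*24.6^3 + (1.34 - 0.01*24.6)*(30.6 - 35) + 0.016*3 = 1528.63

1528.63 m/s


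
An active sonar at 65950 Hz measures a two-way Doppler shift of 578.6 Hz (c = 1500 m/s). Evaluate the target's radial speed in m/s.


6.58 m/s


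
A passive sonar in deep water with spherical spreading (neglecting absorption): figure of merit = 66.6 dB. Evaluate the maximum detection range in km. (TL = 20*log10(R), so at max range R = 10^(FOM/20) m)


At max range FOM = TL, so 20*log10(R) = 66.6
R = 10^(66.6/20) = 2137.96 m = 2.14 km

2.14 km


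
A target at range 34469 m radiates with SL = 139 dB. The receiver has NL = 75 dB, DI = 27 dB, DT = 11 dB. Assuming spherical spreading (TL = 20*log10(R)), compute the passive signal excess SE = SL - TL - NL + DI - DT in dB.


Step 1: TL = 20*log10(34469) = 90.75 dB
Step 2: SE = 139 - 90.75 - 75 + 27 - 11 = -10.75

-10.75 dB


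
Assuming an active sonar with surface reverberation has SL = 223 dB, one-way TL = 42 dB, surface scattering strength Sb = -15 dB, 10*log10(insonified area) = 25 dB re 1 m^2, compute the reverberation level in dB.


RL = SL - 2*TL + Sb + 10*log10(A) = 223 - 2*42 + (-15) + 25 = 149

149 dB


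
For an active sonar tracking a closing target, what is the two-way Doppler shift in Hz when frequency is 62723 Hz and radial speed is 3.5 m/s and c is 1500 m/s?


fd = 2*f*v/c = 2 * 62723 * 3.5 / 1500 = 292.71

292.71 Hz


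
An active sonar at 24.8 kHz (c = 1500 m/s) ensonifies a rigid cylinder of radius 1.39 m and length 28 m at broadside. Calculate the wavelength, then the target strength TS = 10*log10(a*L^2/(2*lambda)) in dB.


Step 1: lambda = c/f = 1500/24800 = 0.06048 m
Step 2: TS = 10*log10(a*L^2/(2*lambda)) = 10*log10(1.39*28^2/(2*0.06048)) = 39.55

39.55 dB


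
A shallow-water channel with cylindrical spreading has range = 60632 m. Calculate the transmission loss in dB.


TL = 10*log10(60632) = 47.83

47.83 dB


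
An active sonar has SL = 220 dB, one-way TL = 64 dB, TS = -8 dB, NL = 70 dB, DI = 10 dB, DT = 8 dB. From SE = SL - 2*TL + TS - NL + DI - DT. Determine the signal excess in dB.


16 dB


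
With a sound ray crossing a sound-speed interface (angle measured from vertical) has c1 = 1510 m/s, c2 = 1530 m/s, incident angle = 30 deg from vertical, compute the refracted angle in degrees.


sin(theta2) = (c2/c1)*sin(theta1) = (1530/1510)*sin(30 deg) = 0.50662
theta2 = arcsin(0.50662) = 30.44

30.44 deg


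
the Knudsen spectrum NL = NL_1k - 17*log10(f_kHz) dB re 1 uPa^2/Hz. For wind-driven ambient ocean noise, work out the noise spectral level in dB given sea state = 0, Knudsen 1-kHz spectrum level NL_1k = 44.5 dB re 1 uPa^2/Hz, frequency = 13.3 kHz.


25.39 dB


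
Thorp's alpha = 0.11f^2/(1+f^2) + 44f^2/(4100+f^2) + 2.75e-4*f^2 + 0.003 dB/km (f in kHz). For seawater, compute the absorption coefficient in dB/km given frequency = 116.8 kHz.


37.697 dB/km


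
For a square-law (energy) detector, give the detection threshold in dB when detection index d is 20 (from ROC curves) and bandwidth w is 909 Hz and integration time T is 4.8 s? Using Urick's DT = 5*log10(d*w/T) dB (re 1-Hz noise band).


DT = 5*log10(d*w/T) = 5*log10(20 * 909 / 4.8) = 5*log10(3787.5) = 17.89

17.89 dB


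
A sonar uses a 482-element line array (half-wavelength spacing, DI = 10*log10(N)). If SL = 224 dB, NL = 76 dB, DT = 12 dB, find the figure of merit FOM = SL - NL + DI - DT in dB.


Step 1: DI = 10*log10(482) = 26.83 dB
Step 2: FOM = SL - NL + DI - DT = 224 - 76 + 26.83 - 12 = 162.83

162.83 dB


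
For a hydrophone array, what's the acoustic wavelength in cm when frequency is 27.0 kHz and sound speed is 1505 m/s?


5.57 cm


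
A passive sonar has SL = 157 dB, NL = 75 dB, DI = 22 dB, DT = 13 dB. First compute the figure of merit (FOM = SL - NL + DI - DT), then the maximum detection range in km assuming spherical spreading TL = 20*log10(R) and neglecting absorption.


Step 1: FOM = SL - NL + DI - DT = 157 - 75 + 22 - 13 = 91 dB
Step 2: at max range FOM = TL = 20*log10(R), so R = 10^(91/20) = 35481.34 m = 35.48 km

35.48 km


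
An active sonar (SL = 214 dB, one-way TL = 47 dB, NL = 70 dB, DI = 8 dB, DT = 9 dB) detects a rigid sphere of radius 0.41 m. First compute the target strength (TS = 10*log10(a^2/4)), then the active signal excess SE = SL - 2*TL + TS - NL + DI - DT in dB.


Step 1: TS = 10*log10(0.41^2/4) = -13.76 dB
Step 2: SE = SL - 2*TL + TS - NL + DI - DT = 214 - 2*47 + (-13.76) - 70 + 8 - 9 = 35.24

35.24 dB


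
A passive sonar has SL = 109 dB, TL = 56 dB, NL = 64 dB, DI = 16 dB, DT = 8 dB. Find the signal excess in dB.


SE = SL - TL - NL + DI - DT = 109 - 56 - 64 + 16 - 8 = -3

-3 dB


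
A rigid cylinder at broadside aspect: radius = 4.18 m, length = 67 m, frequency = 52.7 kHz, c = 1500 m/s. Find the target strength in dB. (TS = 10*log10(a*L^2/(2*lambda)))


55.18 dB


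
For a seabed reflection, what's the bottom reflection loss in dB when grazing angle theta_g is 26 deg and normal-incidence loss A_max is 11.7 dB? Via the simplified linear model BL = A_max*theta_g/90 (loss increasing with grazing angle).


3.38 dB


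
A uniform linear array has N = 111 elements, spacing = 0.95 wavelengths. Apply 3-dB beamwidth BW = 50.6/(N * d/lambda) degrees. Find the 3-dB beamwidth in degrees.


0.48 deg


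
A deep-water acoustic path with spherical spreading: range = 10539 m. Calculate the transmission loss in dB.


TL = 20*log10(10539) = 80.46

80.46 dB
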